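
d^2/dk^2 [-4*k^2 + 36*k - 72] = -8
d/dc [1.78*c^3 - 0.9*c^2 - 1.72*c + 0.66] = 5.34*c^2 - 1.8*c - 1.72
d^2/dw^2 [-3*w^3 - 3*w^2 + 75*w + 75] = -18*w - 6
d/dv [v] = 1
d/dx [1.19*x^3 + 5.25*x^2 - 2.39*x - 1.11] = 3.57*x^2 + 10.5*x - 2.39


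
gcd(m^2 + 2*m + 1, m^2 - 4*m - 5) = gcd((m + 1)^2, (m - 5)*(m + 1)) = m + 1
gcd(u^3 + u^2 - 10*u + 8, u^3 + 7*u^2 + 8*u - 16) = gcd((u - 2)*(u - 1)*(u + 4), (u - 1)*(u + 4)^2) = u^2 + 3*u - 4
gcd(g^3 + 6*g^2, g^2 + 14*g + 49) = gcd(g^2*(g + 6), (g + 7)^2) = 1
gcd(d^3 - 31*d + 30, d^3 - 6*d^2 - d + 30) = d - 5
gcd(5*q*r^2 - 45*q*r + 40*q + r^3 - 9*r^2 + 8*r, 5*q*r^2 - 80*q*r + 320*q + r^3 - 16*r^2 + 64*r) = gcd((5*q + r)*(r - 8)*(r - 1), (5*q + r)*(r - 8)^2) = 5*q*r - 40*q + r^2 - 8*r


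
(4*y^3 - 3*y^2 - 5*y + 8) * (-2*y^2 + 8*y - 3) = -8*y^5 + 38*y^4 - 26*y^3 - 47*y^2 + 79*y - 24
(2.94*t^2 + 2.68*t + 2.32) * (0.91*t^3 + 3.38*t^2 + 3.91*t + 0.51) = 2.6754*t^5 + 12.376*t^4 + 22.665*t^3 + 19.8198*t^2 + 10.438*t + 1.1832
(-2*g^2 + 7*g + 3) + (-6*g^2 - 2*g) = -8*g^2 + 5*g + 3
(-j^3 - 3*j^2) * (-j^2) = j^5 + 3*j^4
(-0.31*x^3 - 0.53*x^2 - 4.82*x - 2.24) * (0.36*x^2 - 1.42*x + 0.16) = -0.1116*x^5 + 0.2494*x^4 - 1.0322*x^3 + 5.9532*x^2 + 2.4096*x - 0.3584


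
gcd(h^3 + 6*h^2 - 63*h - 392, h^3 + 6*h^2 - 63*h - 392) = h^3 + 6*h^2 - 63*h - 392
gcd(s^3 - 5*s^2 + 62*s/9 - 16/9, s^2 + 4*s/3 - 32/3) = s - 8/3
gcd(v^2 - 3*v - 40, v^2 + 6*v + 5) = v + 5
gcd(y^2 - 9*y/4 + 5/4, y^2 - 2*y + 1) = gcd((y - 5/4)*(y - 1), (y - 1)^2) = y - 1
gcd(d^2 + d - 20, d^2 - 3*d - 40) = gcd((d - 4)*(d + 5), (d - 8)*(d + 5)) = d + 5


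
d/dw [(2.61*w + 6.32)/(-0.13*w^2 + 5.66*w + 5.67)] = (0.3393*w^2 + 1.6432*w - 20.9725)/(0.0169*w^4 - 1.4716*w^3 + 30.5614*w^2 + 64.1844*w + 32.1489)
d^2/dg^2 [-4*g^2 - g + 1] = -8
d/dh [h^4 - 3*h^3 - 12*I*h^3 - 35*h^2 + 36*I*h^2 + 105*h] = 4*h^3 + h^2*(-9 - 36*I) + h*(-70 + 72*I) + 105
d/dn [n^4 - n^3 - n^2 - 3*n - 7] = 4*n^3 - 3*n^2 - 2*n - 3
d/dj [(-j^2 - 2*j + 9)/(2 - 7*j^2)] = 2*(-7*j^2 + 61*j - 2)/(49*j^4 - 28*j^2 + 4)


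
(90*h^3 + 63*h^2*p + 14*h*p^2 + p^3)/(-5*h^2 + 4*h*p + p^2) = (18*h^2 + 9*h*p + p^2)/(-h + p)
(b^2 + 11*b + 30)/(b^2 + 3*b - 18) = (b + 5)/(b - 3)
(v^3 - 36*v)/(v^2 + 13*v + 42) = v*(v - 6)/(v + 7)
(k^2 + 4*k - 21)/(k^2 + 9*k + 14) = (k - 3)/(k + 2)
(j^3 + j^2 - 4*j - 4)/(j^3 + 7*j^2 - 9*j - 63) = (j^3 + j^2 - 4*j - 4)/(j^3 + 7*j^2 - 9*j - 63)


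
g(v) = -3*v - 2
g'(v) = -3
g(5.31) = -17.93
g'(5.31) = -3.00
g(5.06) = -17.18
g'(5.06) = -3.00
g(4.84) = -16.52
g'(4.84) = -3.00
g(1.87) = -7.61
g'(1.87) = -3.00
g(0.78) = -4.34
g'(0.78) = -3.00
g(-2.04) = 4.12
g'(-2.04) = -3.00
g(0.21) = -2.63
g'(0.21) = -3.00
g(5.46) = -18.38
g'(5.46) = -3.00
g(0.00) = -2.00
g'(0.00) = -3.00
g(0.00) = -2.00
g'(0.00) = -3.00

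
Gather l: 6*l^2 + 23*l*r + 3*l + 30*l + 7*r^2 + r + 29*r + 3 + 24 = 6*l^2 + l*(23*r + 33) + 7*r^2 + 30*r + 27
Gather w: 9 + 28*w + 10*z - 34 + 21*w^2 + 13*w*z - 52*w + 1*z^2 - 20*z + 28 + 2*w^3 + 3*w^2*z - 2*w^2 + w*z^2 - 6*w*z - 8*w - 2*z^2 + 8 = 2*w^3 + w^2*(3*z + 19) + w*(z^2 + 7*z - 32) - z^2 - 10*z + 11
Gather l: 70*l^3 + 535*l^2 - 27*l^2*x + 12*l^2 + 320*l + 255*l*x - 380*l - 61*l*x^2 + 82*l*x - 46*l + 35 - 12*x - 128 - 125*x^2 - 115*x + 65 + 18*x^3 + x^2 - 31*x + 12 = 70*l^3 + l^2*(547 - 27*x) + l*(-61*x^2 + 337*x - 106) + 18*x^3 - 124*x^2 - 158*x - 16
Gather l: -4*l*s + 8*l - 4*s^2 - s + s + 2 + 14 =l*(8 - 4*s) - 4*s^2 + 16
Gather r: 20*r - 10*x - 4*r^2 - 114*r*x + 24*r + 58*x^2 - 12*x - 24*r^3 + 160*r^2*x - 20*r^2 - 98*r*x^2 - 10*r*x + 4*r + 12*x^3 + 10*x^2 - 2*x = -24*r^3 + r^2*(160*x - 24) + r*(-98*x^2 - 124*x + 48) + 12*x^3 + 68*x^2 - 24*x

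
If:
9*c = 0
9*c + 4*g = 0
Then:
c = 0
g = 0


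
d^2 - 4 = (d - 2)*(d + 2)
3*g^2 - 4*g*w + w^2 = (-3*g + w)*(-g + w)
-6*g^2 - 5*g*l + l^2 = (-6*g + l)*(g + l)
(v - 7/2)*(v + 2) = v^2 - 3*v/2 - 7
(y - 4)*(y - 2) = y^2 - 6*y + 8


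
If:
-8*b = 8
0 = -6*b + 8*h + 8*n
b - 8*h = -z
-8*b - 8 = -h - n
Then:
No Solution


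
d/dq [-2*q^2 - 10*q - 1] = -4*q - 10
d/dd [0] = 0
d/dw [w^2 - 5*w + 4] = 2*w - 5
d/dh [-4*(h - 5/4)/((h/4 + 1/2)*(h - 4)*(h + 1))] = 4*(8*h^3 - 19*h^2 + 10*h + 82)/(h^6 - 2*h^5 - 19*h^4 + 4*h^3 + 116*h^2 + 160*h + 64)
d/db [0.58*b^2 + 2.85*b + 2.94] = 1.16*b + 2.85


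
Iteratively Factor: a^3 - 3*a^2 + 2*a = (a - 2)*(a^2 - a) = a*(a - 2)*(a - 1)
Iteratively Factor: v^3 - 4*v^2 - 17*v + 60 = (v - 3)*(v^2 - v - 20) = (v - 5)*(v - 3)*(v + 4)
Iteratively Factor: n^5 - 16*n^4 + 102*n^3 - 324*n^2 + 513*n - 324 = (n - 3)*(n^4 - 13*n^3 + 63*n^2 - 135*n + 108) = (n - 3)^2*(n^3 - 10*n^2 + 33*n - 36) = (n - 3)^3*(n^2 - 7*n + 12) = (n - 3)^4*(n - 4)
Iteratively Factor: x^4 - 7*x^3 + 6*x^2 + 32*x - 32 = (x - 1)*(x^3 - 6*x^2 + 32) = (x - 1)*(x + 2)*(x^2 - 8*x + 16) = (x - 4)*(x - 1)*(x + 2)*(x - 4)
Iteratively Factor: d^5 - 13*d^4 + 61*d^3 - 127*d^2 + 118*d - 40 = (d - 4)*(d^4 - 9*d^3 + 25*d^2 - 27*d + 10) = (d - 4)*(d - 1)*(d^3 - 8*d^2 + 17*d - 10) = (d - 5)*(d - 4)*(d - 1)*(d^2 - 3*d + 2) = (d - 5)*(d - 4)*(d - 2)*(d - 1)*(d - 1)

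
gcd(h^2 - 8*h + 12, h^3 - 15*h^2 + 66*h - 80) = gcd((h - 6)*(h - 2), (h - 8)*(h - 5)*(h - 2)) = h - 2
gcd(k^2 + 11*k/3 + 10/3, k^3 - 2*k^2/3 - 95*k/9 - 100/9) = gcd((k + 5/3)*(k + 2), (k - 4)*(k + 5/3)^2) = k + 5/3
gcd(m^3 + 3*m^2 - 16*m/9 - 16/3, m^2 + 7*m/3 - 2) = m + 3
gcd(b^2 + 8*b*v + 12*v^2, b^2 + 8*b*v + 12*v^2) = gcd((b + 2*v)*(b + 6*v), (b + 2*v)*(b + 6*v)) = b^2 + 8*b*v + 12*v^2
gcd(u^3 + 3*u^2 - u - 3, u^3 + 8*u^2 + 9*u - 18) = u^2 + 2*u - 3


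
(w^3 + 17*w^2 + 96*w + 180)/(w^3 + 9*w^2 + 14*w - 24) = (w^2 + 11*w + 30)/(w^2 + 3*w - 4)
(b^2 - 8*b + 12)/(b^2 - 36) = (b - 2)/(b + 6)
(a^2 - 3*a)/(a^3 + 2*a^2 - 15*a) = 1/(a + 5)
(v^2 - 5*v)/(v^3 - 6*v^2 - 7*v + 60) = v/(v^2 - v - 12)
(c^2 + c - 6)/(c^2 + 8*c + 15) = (c - 2)/(c + 5)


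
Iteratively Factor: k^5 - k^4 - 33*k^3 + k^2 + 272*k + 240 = (k + 3)*(k^4 - 4*k^3 - 21*k^2 + 64*k + 80) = (k - 4)*(k + 3)*(k^3 - 21*k - 20) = (k - 4)*(k + 3)*(k + 4)*(k^2 - 4*k - 5) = (k - 4)*(k + 1)*(k + 3)*(k + 4)*(k - 5)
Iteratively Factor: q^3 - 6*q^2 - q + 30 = (q + 2)*(q^2 - 8*q + 15) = (q - 3)*(q + 2)*(q - 5)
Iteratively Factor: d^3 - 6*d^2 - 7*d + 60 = (d - 4)*(d^2 - 2*d - 15) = (d - 4)*(d + 3)*(d - 5)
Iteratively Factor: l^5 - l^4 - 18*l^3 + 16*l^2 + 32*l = (l - 2)*(l^4 + l^3 - 16*l^2 - 16*l) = (l - 4)*(l - 2)*(l^3 + 5*l^2 + 4*l) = (l - 4)*(l - 2)*(l + 1)*(l^2 + 4*l) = (l - 4)*(l - 2)*(l + 1)*(l + 4)*(l)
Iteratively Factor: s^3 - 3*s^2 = (s)*(s^2 - 3*s) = s*(s - 3)*(s)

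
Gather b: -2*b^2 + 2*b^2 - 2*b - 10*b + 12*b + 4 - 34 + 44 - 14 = 0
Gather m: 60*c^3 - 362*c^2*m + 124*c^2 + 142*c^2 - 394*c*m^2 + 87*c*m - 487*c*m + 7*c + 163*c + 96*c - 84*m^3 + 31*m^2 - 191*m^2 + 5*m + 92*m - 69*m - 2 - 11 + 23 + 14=60*c^3 + 266*c^2 + 266*c - 84*m^3 + m^2*(-394*c - 160) + m*(-362*c^2 - 400*c + 28) + 24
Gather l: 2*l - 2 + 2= 2*l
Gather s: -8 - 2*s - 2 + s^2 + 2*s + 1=s^2 - 9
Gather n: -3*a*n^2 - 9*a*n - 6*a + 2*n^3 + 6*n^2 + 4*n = -6*a + 2*n^3 + n^2*(6 - 3*a) + n*(4 - 9*a)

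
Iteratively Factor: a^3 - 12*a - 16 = (a + 2)*(a^2 - 2*a - 8) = (a - 4)*(a + 2)*(a + 2)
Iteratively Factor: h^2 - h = (h - 1)*(h)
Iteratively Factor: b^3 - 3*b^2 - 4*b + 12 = (b - 2)*(b^2 - b - 6) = (b - 3)*(b - 2)*(b + 2)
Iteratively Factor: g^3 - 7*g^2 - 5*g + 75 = (g + 3)*(g^2 - 10*g + 25) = (g - 5)*(g + 3)*(g - 5)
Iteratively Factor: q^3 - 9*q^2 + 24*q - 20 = (q - 2)*(q^2 - 7*q + 10) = (q - 2)^2*(q - 5)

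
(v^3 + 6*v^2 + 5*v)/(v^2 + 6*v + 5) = v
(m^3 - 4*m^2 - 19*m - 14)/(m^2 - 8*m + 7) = (m^2 + 3*m + 2)/(m - 1)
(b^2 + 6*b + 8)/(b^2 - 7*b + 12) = (b^2 + 6*b + 8)/(b^2 - 7*b + 12)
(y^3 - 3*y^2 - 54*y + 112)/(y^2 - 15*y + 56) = (y^2 + 5*y - 14)/(y - 7)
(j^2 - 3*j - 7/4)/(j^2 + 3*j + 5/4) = (2*j - 7)/(2*j + 5)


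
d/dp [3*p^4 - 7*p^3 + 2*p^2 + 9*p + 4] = 12*p^3 - 21*p^2 + 4*p + 9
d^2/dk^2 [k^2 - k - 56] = 2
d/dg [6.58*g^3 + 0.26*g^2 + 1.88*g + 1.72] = 19.74*g^2 + 0.52*g + 1.88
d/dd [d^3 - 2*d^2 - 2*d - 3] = 3*d^2 - 4*d - 2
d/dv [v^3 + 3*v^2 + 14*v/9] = 3*v^2 + 6*v + 14/9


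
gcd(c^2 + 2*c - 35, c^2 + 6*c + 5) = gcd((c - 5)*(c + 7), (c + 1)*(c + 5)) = 1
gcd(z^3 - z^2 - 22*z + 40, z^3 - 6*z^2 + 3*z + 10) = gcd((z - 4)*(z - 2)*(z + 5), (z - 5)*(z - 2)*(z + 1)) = z - 2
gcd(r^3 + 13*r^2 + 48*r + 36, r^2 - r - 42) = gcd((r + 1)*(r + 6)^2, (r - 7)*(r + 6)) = r + 6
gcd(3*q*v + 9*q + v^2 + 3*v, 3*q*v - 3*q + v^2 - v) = 3*q + v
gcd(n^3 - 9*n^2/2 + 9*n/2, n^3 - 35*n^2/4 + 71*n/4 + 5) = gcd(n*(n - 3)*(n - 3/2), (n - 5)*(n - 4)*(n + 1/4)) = 1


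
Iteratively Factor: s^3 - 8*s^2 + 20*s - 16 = (s - 4)*(s^2 - 4*s + 4) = (s - 4)*(s - 2)*(s - 2)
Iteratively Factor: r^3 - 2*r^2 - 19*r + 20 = (r - 1)*(r^2 - r - 20) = (r - 1)*(r + 4)*(r - 5)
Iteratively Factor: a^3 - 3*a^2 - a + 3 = (a - 3)*(a^2 - 1) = (a - 3)*(a + 1)*(a - 1)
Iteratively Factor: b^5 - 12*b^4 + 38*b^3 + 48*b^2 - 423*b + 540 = (b - 5)*(b^4 - 7*b^3 + 3*b^2 + 63*b - 108) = (b - 5)*(b + 3)*(b^3 - 10*b^2 + 33*b - 36) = (b - 5)*(b - 4)*(b + 3)*(b^2 - 6*b + 9) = (b - 5)*(b - 4)*(b - 3)*(b + 3)*(b - 3)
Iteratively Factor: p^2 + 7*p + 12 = (p + 3)*(p + 4)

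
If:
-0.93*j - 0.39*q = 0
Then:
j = -0.419354838709677*q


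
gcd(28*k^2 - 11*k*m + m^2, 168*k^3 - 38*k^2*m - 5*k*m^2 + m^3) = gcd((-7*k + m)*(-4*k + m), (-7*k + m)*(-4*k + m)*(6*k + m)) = 28*k^2 - 11*k*m + m^2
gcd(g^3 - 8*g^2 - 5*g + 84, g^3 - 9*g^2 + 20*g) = g - 4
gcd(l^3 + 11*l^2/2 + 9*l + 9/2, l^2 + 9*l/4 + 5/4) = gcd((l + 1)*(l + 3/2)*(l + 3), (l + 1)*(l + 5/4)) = l + 1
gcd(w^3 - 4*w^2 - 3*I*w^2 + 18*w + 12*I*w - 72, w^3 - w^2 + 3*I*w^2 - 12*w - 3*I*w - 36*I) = w^2 + w*(-4 + 3*I) - 12*I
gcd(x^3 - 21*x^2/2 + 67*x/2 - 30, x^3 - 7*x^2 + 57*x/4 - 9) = x^2 - 11*x/2 + 6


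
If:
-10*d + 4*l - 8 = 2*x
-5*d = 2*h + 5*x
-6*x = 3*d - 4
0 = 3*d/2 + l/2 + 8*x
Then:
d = 52/11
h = -250/33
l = 428/33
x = -56/33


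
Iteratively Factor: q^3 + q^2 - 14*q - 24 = (q + 2)*(q^2 - q - 12) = (q - 4)*(q + 2)*(q + 3)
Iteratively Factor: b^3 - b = (b)*(b^2 - 1) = b*(b + 1)*(b - 1)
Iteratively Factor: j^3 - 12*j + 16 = (j - 2)*(j^2 + 2*j - 8) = (j - 2)^2*(j + 4)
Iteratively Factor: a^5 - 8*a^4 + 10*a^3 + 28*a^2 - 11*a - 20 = (a + 1)*(a^4 - 9*a^3 + 19*a^2 + 9*a - 20) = (a - 5)*(a + 1)*(a^3 - 4*a^2 - a + 4) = (a - 5)*(a - 1)*(a + 1)*(a^2 - 3*a - 4) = (a - 5)*(a - 1)*(a + 1)^2*(a - 4)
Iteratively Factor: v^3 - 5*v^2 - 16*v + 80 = (v + 4)*(v^2 - 9*v + 20) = (v - 4)*(v + 4)*(v - 5)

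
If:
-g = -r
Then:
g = r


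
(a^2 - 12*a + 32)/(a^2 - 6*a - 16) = (a - 4)/(a + 2)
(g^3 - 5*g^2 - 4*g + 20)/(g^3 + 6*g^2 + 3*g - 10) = (g^2 - 7*g + 10)/(g^2 + 4*g - 5)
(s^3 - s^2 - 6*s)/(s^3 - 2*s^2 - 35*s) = (-s^2 + s + 6)/(-s^2 + 2*s + 35)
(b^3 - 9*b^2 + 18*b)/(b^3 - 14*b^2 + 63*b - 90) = b/(b - 5)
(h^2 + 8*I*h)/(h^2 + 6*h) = (h + 8*I)/(h + 6)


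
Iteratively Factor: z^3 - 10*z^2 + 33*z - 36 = (z - 3)*(z^2 - 7*z + 12) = (z - 3)^2*(z - 4)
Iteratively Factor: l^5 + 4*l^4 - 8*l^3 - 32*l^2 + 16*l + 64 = (l + 4)*(l^4 - 8*l^2 + 16) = (l + 2)*(l + 4)*(l^3 - 2*l^2 - 4*l + 8) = (l - 2)*(l + 2)*(l + 4)*(l^2 - 4) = (l - 2)*(l + 2)^2*(l + 4)*(l - 2)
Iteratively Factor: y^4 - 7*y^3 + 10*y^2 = (y)*(y^3 - 7*y^2 + 10*y) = y*(y - 5)*(y^2 - 2*y) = y^2*(y - 5)*(y - 2)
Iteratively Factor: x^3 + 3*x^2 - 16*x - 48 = (x + 4)*(x^2 - x - 12) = (x + 3)*(x + 4)*(x - 4)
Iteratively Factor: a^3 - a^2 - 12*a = (a - 4)*(a^2 + 3*a) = a*(a - 4)*(a + 3)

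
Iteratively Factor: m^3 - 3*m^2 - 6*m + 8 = (m - 4)*(m^2 + m - 2) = (m - 4)*(m + 2)*(m - 1)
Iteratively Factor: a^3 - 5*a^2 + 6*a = (a)*(a^2 - 5*a + 6) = a*(a - 2)*(a - 3)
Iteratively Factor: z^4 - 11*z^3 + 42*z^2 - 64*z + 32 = (z - 4)*(z^3 - 7*z^2 + 14*z - 8) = (z - 4)*(z - 2)*(z^2 - 5*z + 4) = (z - 4)*(z - 2)*(z - 1)*(z - 4)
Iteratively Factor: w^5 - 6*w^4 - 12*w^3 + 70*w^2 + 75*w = (w - 5)*(w^4 - w^3 - 17*w^2 - 15*w) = (w - 5)^2*(w^3 + 4*w^2 + 3*w) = (w - 5)^2*(w + 1)*(w^2 + 3*w) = (w - 5)^2*(w + 1)*(w + 3)*(w)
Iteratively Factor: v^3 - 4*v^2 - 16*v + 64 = (v - 4)*(v^2 - 16) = (v - 4)*(v + 4)*(v - 4)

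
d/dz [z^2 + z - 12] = 2*z + 1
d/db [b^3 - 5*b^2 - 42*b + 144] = 3*b^2 - 10*b - 42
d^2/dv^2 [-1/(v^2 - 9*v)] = 2*(v*(v - 9) - (2*v - 9)^2)/(v^3*(v - 9)^3)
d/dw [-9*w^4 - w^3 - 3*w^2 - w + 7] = -36*w^3 - 3*w^2 - 6*w - 1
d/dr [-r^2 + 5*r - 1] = 5 - 2*r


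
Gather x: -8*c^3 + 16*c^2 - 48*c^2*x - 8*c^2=-8*c^3 - 48*c^2*x + 8*c^2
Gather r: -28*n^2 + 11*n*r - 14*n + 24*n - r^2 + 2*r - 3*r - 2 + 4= -28*n^2 + 10*n - r^2 + r*(11*n - 1) + 2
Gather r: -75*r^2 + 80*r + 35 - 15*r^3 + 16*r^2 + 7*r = -15*r^3 - 59*r^2 + 87*r + 35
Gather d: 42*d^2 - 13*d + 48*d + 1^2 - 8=42*d^2 + 35*d - 7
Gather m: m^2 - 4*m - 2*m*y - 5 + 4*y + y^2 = m^2 + m*(-2*y - 4) + y^2 + 4*y - 5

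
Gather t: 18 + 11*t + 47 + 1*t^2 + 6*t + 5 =t^2 + 17*t + 70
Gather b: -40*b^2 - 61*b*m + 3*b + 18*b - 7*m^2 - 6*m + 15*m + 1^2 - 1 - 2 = -40*b^2 + b*(21 - 61*m) - 7*m^2 + 9*m - 2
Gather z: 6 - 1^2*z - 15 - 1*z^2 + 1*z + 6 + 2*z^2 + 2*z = z^2 + 2*z - 3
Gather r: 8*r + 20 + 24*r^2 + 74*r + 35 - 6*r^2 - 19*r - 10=18*r^2 + 63*r + 45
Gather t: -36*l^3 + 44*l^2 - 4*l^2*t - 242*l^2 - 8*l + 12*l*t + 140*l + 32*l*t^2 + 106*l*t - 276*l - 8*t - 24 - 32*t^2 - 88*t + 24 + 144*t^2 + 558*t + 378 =-36*l^3 - 198*l^2 - 144*l + t^2*(32*l + 112) + t*(-4*l^2 + 118*l + 462) + 378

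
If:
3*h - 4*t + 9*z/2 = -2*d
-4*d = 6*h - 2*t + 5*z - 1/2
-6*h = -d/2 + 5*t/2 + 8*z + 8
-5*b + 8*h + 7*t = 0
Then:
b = -22*z/15 - 977/540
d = 4*z/3 + 71/36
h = -3*z/2 - 65/54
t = 2*z/3 + 1/12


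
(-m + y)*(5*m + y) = -5*m^2 + 4*m*y + y^2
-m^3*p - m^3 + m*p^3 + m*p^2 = (-m + p)*(m + p)*(m*p + m)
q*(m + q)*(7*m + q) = 7*m^2*q + 8*m*q^2 + q^3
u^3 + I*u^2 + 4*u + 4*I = (u - 2*I)*(u + I)*(u + 2*I)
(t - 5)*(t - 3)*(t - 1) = t^3 - 9*t^2 + 23*t - 15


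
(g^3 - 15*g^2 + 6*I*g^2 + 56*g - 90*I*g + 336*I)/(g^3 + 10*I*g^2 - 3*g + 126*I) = (g^2 - 15*g + 56)/(g^2 + 4*I*g + 21)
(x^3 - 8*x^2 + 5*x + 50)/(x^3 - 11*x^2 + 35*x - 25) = (x + 2)/(x - 1)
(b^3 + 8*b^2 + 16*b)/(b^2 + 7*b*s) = (b^2 + 8*b + 16)/(b + 7*s)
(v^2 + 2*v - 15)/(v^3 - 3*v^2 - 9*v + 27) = (v + 5)/(v^2 - 9)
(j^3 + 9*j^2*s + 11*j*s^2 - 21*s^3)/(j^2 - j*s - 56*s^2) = (-j^2 - 2*j*s + 3*s^2)/(-j + 8*s)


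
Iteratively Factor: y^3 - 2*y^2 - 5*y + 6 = (y - 1)*(y^2 - y - 6) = (y - 3)*(y - 1)*(y + 2)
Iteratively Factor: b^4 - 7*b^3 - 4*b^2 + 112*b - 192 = (b - 4)*(b^3 - 3*b^2 - 16*b + 48) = (b - 4)*(b + 4)*(b^2 - 7*b + 12) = (b - 4)*(b - 3)*(b + 4)*(b - 4)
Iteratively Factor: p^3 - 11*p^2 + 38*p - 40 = (p - 4)*(p^2 - 7*p + 10) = (p - 5)*(p - 4)*(p - 2)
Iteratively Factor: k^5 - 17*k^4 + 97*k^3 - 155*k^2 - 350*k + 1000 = (k - 5)*(k^4 - 12*k^3 + 37*k^2 + 30*k - 200) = (k - 5)*(k - 4)*(k^3 - 8*k^2 + 5*k + 50) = (k - 5)*(k - 4)*(k + 2)*(k^2 - 10*k + 25) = (k - 5)^2*(k - 4)*(k + 2)*(k - 5)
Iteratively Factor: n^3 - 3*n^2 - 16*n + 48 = (n - 3)*(n^2 - 16) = (n - 3)*(n + 4)*(n - 4)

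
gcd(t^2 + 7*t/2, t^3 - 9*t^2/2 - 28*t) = t^2 + 7*t/2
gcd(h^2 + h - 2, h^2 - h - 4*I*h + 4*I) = h - 1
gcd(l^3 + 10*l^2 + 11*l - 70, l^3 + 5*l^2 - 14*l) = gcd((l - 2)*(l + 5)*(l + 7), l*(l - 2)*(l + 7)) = l^2 + 5*l - 14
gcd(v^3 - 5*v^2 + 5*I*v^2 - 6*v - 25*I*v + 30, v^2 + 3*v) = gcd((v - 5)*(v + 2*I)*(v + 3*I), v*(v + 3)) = 1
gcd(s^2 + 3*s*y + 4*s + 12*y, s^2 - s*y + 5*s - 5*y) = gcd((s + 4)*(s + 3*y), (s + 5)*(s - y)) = 1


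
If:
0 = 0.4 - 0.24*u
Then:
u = 1.67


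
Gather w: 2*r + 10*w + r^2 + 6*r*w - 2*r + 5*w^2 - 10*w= r^2 + 6*r*w + 5*w^2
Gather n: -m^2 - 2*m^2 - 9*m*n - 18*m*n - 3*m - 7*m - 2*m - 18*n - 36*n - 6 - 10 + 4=-3*m^2 - 12*m + n*(-27*m - 54) - 12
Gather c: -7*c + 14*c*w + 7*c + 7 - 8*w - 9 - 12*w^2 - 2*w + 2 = 14*c*w - 12*w^2 - 10*w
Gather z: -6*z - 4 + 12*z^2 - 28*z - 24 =12*z^2 - 34*z - 28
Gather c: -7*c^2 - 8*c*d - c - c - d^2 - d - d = -7*c^2 + c*(-8*d - 2) - d^2 - 2*d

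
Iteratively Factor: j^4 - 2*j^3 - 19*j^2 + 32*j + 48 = (j + 1)*(j^3 - 3*j^2 - 16*j + 48) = (j - 4)*(j + 1)*(j^2 + j - 12) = (j - 4)*(j - 3)*(j + 1)*(j + 4)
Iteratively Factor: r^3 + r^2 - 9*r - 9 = (r + 1)*(r^2 - 9) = (r + 1)*(r + 3)*(r - 3)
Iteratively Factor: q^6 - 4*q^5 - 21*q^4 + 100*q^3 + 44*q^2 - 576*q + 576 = (q - 2)*(q^5 - 2*q^4 - 25*q^3 + 50*q^2 + 144*q - 288) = (q - 2)^2*(q^4 - 25*q^2 + 144) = (q - 2)^2*(q + 4)*(q^3 - 4*q^2 - 9*q + 36) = (q - 4)*(q - 2)^2*(q + 4)*(q^2 - 9) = (q - 4)*(q - 2)^2*(q + 3)*(q + 4)*(q - 3)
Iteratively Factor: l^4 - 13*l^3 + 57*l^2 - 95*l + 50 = (l - 1)*(l^3 - 12*l^2 + 45*l - 50) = (l - 5)*(l - 1)*(l^2 - 7*l + 10) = (l - 5)^2*(l - 1)*(l - 2)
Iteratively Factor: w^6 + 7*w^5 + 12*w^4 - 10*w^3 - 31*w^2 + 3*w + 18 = (w - 1)*(w^5 + 8*w^4 + 20*w^3 + 10*w^2 - 21*w - 18) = (w - 1)*(w + 2)*(w^4 + 6*w^3 + 8*w^2 - 6*w - 9) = (w - 1)^2*(w + 2)*(w^3 + 7*w^2 + 15*w + 9) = (w - 1)^2*(w + 2)*(w + 3)*(w^2 + 4*w + 3) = (w - 1)^2*(w + 2)*(w + 3)^2*(w + 1)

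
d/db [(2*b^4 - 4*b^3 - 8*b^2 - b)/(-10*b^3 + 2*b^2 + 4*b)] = (-10*b^4 + 4*b^3 - 32*b^2 - 26*b - 15)/(2*(25*b^4 - 10*b^3 - 19*b^2 + 4*b + 4))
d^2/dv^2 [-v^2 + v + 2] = -2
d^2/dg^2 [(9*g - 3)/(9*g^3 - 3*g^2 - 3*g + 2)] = 18*(243*g^5 - 243*g^4 + 108*g^3 - 90*g^2 + 27*g + 1)/(729*g^9 - 729*g^8 - 486*g^7 + 945*g^6 - 162*g^5 - 351*g^4 + 189*g^3 + 18*g^2 - 36*g + 8)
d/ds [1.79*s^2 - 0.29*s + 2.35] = 3.58*s - 0.29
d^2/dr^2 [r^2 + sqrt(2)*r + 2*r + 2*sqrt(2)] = 2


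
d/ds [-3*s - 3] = -3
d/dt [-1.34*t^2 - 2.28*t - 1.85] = -2.68*t - 2.28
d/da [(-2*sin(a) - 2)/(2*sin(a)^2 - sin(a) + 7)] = 2*(4*sin(a) - cos(2*a) - 7)*cos(a)/(-sin(a) - cos(2*a) + 8)^2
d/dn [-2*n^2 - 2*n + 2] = -4*n - 2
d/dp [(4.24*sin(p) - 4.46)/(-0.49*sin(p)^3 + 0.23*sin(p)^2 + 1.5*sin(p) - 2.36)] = (4.1552*sin(p)^3 - 7.5314*sin(p)^2 + 2.0516*sin(p) - 3.3164)*cos(p)/(0.2401*sin(p)^6 - 0.2254*sin(p)^5 - 1.4171*sin(p)^4 + 3.0028*sin(p)^3 + 1.1644*sin(p)^2 - 7.08*sin(p) + 5.5696)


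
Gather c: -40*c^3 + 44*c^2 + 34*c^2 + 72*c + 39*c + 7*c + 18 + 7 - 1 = -40*c^3 + 78*c^2 + 118*c + 24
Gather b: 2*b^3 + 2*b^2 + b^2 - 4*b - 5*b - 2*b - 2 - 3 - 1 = 2*b^3 + 3*b^2 - 11*b - 6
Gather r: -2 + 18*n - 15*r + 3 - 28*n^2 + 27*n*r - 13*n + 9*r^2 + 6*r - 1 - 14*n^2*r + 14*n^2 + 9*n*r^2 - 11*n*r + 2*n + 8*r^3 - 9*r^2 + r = -14*n^2 + 9*n*r^2 + 7*n + 8*r^3 + r*(-14*n^2 + 16*n - 8)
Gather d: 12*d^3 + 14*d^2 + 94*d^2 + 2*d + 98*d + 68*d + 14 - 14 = 12*d^3 + 108*d^2 + 168*d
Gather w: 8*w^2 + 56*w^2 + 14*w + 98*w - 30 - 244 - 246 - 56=64*w^2 + 112*w - 576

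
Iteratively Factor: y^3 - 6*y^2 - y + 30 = (y + 2)*(y^2 - 8*y + 15) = (y - 3)*(y + 2)*(y - 5)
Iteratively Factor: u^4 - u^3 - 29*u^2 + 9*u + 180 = (u - 5)*(u^3 + 4*u^2 - 9*u - 36) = (u - 5)*(u - 3)*(u^2 + 7*u + 12) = (u - 5)*(u - 3)*(u + 4)*(u + 3)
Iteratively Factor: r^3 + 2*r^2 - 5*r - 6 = (r - 2)*(r^2 + 4*r + 3) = (r - 2)*(r + 3)*(r + 1)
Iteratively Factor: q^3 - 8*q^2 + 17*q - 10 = (q - 2)*(q^2 - 6*q + 5) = (q - 2)*(q - 1)*(q - 5)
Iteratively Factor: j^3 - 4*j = (j)*(j^2 - 4) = j*(j - 2)*(j + 2)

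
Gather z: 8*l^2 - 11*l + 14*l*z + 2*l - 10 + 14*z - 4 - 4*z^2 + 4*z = 8*l^2 - 9*l - 4*z^2 + z*(14*l + 18) - 14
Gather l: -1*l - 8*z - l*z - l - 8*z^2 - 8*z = l*(-z - 2) - 8*z^2 - 16*z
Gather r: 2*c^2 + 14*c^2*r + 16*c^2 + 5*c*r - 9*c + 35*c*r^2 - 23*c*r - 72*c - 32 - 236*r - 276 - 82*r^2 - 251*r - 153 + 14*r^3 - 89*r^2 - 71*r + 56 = 18*c^2 - 81*c + 14*r^3 + r^2*(35*c - 171) + r*(14*c^2 - 18*c - 558) - 405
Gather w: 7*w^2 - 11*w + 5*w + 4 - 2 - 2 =7*w^2 - 6*w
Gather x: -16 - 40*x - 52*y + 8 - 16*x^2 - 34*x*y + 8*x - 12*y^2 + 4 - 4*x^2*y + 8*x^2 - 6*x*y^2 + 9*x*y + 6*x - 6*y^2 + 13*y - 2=x^2*(-4*y - 8) + x*(-6*y^2 - 25*y - 26) - 18*y^2 - 39*y - 6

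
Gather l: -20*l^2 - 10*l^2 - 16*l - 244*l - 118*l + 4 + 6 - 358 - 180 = -30*l^2 - 378*l - 528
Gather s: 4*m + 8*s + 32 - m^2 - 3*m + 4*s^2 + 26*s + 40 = -m^2 + m + 4*s^2 + 34*s + 72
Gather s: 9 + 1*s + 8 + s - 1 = 2*s + 16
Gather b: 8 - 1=7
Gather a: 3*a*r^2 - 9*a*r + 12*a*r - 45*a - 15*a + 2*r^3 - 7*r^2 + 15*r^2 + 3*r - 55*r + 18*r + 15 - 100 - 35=a*(3*r^2 + 3*r - 60) + 2*r^3 + 8*r^2 - 34*r - 120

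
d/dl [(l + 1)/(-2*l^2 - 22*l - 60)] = (-l^2 - 11*l + (l + 1)*(2*l + 11) - 30)/(2*(l^2 + 11*l + 30)^2)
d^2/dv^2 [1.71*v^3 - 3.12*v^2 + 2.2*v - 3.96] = 10.26*v - 6.24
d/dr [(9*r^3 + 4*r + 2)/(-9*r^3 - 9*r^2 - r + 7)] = 3*(-27*r^4 + 18*r^3 + 93*r^2 + 12*r + 10)/(81*r^6 + 162*r^5 + 99*r^4 - 108*r^3 - 125*r^2 - 14*r + 49)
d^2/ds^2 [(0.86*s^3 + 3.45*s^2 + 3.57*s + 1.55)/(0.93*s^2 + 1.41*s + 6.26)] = (8.88178419700125e-16*s^5 - 7.105427357601e-15*s^4 - 9.46654799999997*s^3 - 66.9224340000001*s^2 + 89.70015*s + 195.488046)/(0.804357*s^6 + 3.658527*s^5 + 21.789621*s^4 + 52.055649*s^3 + 146.669922*s^2 + 165.763548*s + 245.314376)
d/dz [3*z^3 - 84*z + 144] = 9*z^2 - 84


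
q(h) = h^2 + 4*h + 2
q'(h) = 2*h + 4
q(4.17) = 36.07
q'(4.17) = 12.34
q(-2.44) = -1.81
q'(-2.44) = -0.88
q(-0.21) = 1.20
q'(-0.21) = 3.58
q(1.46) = 9.97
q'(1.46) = 6.92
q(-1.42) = -1.66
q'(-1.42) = 1.16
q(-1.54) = -1.79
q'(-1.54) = 0.92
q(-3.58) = 0.50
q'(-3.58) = -3.16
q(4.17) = 36.07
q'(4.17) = 12.34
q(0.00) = 2.00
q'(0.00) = 4.00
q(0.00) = 2.00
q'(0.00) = 4.00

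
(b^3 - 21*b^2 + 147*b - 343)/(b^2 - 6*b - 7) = (b^2 - 14*b + 49)/(b + 1)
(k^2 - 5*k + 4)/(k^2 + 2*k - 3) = (k - 4)/(k + 3)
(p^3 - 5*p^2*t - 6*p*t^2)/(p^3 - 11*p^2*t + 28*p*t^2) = (p^2 - 5*p*t - 6*t^2)/(p^2 - 11*p*t + 28*t^2)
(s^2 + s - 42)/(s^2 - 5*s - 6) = (s + 7)/(s + 1)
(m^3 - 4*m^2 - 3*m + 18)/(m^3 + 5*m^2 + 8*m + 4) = (m^2 - 6*m + 9)/(m^2 + 3*m + 2)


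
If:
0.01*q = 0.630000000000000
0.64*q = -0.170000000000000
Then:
No Solution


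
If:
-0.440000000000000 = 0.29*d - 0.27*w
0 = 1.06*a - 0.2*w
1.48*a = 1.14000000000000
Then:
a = 0.77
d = 2.28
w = 4.08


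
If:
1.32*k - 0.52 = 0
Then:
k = 0.39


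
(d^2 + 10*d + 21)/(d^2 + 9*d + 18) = (d + 7)/(d + 6)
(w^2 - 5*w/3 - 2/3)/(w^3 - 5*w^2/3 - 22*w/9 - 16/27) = 9*(w - 2)/(9*w^2 - 18*w - 16)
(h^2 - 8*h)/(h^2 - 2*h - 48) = h/(h + 6)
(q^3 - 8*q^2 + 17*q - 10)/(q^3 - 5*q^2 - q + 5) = (q - 2)/(q + 1)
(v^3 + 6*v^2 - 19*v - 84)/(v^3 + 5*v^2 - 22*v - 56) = (v + 3)/(v + 2)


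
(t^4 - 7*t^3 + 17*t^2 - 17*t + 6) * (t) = t^5 - 7*t^4 + 17*t^3 - 17*t^2 + 6*t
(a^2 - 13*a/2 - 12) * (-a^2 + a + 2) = -a^4 + 15*a^3/2 + 15*a^2/2 - 25*a - 24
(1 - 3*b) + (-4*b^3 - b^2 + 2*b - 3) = -4*b^3 - b^2 - b - 2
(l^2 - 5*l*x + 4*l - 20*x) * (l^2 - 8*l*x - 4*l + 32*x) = l^4 - 13*l^3*x + 40*l^2*x^2 - 16*l^2 + 208*l*x - 640*x^2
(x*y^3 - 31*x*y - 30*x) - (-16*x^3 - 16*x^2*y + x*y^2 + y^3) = 16*x^3 + 16*x^2*y + x*y^3 - x*y^2 - 31*x*y - 30*x - y^3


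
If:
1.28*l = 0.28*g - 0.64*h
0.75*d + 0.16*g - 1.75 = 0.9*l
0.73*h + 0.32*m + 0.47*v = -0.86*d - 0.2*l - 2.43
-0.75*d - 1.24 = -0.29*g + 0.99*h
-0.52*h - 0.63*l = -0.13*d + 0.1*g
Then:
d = 4.46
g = 5.14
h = -3.13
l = 2.69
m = -1.46875*v - 14.1310174694428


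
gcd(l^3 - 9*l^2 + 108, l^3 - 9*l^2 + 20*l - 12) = l - 6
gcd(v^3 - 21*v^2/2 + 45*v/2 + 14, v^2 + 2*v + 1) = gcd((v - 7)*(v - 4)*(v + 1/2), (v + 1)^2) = 1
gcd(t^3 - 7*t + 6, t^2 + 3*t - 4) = t - 1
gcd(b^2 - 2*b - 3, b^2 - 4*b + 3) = b - 3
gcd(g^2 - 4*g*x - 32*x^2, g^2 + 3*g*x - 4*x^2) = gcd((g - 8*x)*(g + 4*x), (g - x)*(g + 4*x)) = g + 4*x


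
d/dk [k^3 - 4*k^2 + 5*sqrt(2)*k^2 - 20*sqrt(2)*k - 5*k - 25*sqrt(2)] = 3*k^2 - 8*k + 10*sqrt(2)*k - 20*sqrt(2) - 5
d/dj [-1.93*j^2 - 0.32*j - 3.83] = -3.86*j - 0.32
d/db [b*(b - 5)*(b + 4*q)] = 3*b^2 + 8*b*q - 10*b - 20*q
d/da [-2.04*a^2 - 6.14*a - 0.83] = -4.08*a - 6.14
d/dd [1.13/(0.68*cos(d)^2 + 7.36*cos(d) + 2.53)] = (1.5368*cos(d) + 8.3168)*sin(d)/(0.68*cos(d)^2 + 7.36*cos(d) + 2.53)^2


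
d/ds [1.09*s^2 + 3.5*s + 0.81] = 2.18*s + 3.5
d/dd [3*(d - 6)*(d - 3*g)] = 6*d - 9*g - 18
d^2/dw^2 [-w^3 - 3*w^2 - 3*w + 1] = -6*w - 6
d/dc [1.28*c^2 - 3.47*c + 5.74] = 2.56*c - 3.47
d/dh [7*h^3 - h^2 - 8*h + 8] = 21*h^2 - 2*h - 8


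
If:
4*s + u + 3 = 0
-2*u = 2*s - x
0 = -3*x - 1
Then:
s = -17/18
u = 7/9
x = -1/3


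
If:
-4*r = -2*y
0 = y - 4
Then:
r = 2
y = 4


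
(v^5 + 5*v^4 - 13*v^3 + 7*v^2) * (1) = v^5 + 5*v^4 - 13*v^3 + 7*v^2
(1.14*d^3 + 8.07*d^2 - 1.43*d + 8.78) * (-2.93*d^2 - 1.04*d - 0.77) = -3.3402*d^5 - 24.8307*d^4 - 5.0807*d^3 - 30.4521*d^2 - 8.0301*d - 6.7606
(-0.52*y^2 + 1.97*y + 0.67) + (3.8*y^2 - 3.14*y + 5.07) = 3.28*y^2 - 1.17*y + 5.74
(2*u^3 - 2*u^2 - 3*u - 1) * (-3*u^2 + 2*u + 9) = -6*u^5 + 10*u^4 + 23*u^3 - 21*u^2 - 29*u - 9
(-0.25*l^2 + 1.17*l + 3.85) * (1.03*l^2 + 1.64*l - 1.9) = -0.2575*l^4 + 0.7951*l^3 + 6.3593*l^2 + 4.091*l - 7.315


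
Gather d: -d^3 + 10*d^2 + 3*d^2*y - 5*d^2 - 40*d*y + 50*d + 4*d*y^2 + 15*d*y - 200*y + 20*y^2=-d^3 + d^2*(3*y + 5) + d*(4*y^2 - 25*y + 50) + 20*y^2 - 200*y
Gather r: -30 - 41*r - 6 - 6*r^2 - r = -6*r^2 - 42*r - 36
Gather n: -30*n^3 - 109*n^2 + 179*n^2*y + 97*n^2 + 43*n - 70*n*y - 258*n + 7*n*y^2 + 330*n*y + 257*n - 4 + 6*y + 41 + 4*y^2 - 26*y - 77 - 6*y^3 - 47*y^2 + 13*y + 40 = -30*n^3 + n^2*(179*y - 12) + n*(7*y^2 + 260*y + 42) - 6*y^3 - 43*y^2 - 7*y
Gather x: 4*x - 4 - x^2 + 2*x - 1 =-x^2 + 6*x - 5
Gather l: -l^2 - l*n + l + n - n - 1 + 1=-l^2 + l*(1 - n)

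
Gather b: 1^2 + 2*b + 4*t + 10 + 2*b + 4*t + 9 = 4*b + 8*t + 20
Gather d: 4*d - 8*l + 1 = 4*d - 8*l + 1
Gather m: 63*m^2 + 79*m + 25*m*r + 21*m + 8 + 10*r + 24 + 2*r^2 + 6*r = 63*m^2 + m*(25*r + 100) + 2*r^2 + 16*r + 32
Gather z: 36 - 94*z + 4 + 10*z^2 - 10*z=10*z^2 - 104*z + 40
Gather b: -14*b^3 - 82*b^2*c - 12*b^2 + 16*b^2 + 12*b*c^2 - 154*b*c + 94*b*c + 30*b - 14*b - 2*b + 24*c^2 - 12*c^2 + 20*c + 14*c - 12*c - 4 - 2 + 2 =-14*b^3 + b^2*(4 - 82*c) + b*(12*c^2 - 60*c + 14) + 12*c^2 + 22*c - 4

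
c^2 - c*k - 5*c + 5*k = (c - 5)*(c - k)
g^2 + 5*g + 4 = (g + 1)*(g + 4)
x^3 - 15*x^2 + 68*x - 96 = (x - 8)*(x - 4)*(x - 3)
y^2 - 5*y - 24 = (y - 8)*(y + 3)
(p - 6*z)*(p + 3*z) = p^2 - 3*p*z - 18*z^2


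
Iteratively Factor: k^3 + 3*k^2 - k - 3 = (k + 1)*(k^2 + 2*k - 3) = (k - 1)*(k + 1)*(k + 3)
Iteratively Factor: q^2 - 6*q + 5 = (q - 5)*(q - 1)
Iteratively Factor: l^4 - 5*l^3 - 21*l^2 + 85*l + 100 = (l + 1)*(l^3 - 6*l^2 - 15*l + 100) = (l - 5)*(l + 1)*(l^2 - l - 20) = (l - 5)*(l + 1)*(l + 4)*(l - 5)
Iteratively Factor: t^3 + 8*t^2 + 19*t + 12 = (t + 1)*(t^2 + 7*t + 12) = (t + 1)*(t + 4)*(t + 3)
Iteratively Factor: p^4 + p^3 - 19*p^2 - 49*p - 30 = (p + 2)*(p^3 - p^2 - 17*p - 15) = (p + 1)*(p + 2)*(p^2 - 2*p - 15) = (p + 1)*(p + 2)*(p + 3)*(p - 5)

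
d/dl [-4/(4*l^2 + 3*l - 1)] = 4*(8*l + 3)/(4*l^2 + 3*l - 1)^2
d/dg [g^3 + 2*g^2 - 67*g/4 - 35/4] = 3*g^2 + 4*g - 67/4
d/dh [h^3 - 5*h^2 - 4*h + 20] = 3*h^2 - 10*h - 4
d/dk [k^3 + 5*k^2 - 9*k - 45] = 3*k^2 + 10*k - 9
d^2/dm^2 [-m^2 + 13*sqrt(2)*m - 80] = -2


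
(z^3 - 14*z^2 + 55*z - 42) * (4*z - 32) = 4*z^4 - 88*z^3 + 668*z^2 - 1928*z + 1344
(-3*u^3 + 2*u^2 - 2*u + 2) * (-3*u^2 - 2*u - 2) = 9*u^5 + 8*u^3 - 6*u^2 - 4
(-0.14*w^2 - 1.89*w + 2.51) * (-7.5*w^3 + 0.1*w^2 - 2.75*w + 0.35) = 1.05*w^5 + 14.161*w^4 - 18.629*w^3 + 5.3995*w^2 - 7.564*w + 0.8785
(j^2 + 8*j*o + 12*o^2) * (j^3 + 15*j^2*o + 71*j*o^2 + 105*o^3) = j^5 + 23*j^4*o + 203*j^3*o^2 + 853*j^2*o^3 + 1692*j*o^4 + 1260*o^5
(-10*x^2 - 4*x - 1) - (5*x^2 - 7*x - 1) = -15*x^2 + 3*x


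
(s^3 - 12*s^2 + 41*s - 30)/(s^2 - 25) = (s^2 - 7*s + 6)/(s + 5)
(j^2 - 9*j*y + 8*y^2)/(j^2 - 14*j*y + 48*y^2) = (-j + y)/(-j + 6*y)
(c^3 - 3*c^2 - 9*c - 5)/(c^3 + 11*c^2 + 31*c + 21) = (c^2 - 4*c - 5)/(c^2 + 10*c + 21)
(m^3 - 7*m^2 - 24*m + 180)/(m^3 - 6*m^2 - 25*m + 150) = (m - 6)/(m - 5)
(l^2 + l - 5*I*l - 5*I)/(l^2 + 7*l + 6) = (l - 5*I)/(l + 6)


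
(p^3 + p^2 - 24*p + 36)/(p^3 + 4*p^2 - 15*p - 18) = (p - 2)/(p + 1)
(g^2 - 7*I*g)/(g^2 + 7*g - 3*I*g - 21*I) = g*(g - 7*I)/(g^2 + g*(7 - 3*I) - 21*I)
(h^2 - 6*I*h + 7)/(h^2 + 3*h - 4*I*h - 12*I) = (h^2 - 6*I*h + 7)/(h^2 + h*(3 - 4*I) - 12*I)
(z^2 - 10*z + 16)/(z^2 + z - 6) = (z - 8)/(z + 3)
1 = 1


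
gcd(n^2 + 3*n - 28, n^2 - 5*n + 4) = n - 4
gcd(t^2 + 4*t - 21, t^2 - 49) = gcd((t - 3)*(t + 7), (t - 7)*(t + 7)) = t + 7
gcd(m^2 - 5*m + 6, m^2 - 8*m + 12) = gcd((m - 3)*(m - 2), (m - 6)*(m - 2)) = m - 2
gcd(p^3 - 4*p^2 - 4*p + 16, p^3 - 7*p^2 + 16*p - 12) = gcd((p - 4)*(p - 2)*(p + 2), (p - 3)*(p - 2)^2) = p - 2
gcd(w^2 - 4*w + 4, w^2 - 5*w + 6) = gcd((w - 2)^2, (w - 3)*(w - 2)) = w - 2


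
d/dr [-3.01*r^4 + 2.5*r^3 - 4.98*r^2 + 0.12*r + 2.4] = -12.04*r^3 + 7.5*r^2 - 9.96*r + 0.12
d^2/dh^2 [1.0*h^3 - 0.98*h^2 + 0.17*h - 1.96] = 6.0*h - 1.96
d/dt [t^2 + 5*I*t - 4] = 2*t + 5*I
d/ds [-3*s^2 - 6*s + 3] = -6*s - 6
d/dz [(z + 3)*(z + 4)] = 2*z + 7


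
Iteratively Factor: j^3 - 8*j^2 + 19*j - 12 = (j - 1)*(j^2 - 7*j + 12) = (j - 4)*(j - 1)*(j - 3)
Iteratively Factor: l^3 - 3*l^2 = (l)*(l^2 - 3*l) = l*(l - 3)*(l)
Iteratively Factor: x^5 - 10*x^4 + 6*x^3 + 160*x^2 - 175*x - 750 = (x + 3)*(x^4 - 13*x^3 + 45*x^2 + 25*x - 250) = (x - 5)*(x + 3)*(x^3 - 8*x^2 + 5*x + 50) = (x - 5)*(x + 2)*(x + 3)*(x^2 - 10*x + 25) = (x - 5)^2*(x + 2)*(x + 3)*(x - 5)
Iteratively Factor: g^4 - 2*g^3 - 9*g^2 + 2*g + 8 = (g + 2)*(g^3 - 4*g^2 - g + 4) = (g - 1)*(g + 2)*(g^2 - 3*g - 4) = (g - 4)*(g - 1)*(g + 2)*(g + 1)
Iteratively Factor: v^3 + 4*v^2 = (v)*(v^2 + 4*v) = v*(v + 4)*(v)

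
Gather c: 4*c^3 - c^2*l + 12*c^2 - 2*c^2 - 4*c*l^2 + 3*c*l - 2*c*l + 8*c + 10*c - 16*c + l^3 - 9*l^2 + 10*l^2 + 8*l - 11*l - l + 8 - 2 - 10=4*c^3 + c^2*(10 - l) + c*(-4*l^2 + l + 2) + l^3 + l^2 - 4*l - 4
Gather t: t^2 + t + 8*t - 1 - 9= t^2 + 9*t - 10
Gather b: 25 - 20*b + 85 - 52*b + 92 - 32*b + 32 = 234 - 104*b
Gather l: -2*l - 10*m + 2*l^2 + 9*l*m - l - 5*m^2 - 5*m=2*l^2 + l*(9*m - 3) - 5*m^2 - 15*m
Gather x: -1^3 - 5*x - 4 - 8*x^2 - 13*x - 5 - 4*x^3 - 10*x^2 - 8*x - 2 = -4*x^3 - 18*x^2 - 26*x - 12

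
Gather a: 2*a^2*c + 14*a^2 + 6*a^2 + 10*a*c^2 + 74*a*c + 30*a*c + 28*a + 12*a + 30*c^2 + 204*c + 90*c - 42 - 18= a^2*(2*c + 20) + a*(10*c^2 + 104*c + 40) + 30*c^2 + 294*c - 60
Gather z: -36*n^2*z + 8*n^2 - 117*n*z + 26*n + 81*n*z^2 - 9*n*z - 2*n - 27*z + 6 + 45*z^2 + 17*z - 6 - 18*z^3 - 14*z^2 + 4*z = 8*n^2 + 24*n - 18*z^3 + z^2*(81*n + 31) + z*(-36*n^2 - 126*n - 6)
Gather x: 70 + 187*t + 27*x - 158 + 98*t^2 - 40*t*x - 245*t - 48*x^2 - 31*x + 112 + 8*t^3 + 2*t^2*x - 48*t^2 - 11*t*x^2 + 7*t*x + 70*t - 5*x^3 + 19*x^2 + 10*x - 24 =8*t^3 + 50*t^2 + 12*t - 5*x^3 + x^2*(-11*t - 29) + x*(2*t^2 - 33*t + 6)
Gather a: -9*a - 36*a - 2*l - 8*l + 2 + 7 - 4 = -45*a - 10*l + 5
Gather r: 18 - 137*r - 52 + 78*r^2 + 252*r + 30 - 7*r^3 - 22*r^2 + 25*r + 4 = -7*r^3 + 56*r^2 + 140*r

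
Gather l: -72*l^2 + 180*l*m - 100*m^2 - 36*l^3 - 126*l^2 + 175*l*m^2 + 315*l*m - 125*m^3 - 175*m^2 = -36*l^3 - 198*l^2 + l*(175*m^2 + 495*m) - 125*m^3 - 275*m^2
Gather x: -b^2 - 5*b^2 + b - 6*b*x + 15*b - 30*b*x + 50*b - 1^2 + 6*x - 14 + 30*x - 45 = -6*b^2 + 66*b + x*(36 - 36*b) - 60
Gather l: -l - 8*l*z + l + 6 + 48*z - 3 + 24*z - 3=-8*l*z + 72*z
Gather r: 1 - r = 1 - r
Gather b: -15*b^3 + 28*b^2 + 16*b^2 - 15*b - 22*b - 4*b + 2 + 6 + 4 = -15*b^3 + 44*b^2 - 41*b + 12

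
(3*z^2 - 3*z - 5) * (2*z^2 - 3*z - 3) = 6*z^4 - 15*z^3 - 10*z^2 + 24*z + 15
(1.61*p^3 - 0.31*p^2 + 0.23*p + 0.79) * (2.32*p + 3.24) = 3.7352*p^4 + 4.4972*p^3 - 0.4708*p^2 + 2.578*p + 2.5596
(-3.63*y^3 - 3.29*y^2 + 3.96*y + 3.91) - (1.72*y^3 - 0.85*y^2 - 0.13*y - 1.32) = -5.35*y^3 - 2.44*y^2 + 4.09*y + 5.23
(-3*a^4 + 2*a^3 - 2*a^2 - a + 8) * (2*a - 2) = -6*a^5 + 10*a^4 - 8*a^3 + 2*a^2 + 18*a - 16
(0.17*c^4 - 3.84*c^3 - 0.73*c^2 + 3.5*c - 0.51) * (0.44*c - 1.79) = 0.0748*c^5 - 1.9939*c^4 + 6.5524*c^3 + 2.8467*c^2 - 6.4894*c + 0.9129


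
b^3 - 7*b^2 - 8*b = b*(b - 8)*(b + 1)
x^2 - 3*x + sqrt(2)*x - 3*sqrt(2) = (x - 3)*(x + sqrt(2))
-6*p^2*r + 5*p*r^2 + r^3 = r*(-p + r)*(6*p + r)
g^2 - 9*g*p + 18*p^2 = (g - 6*p)*(g - 3*p)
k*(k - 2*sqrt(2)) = k^2 - 2*sqrt(2)*k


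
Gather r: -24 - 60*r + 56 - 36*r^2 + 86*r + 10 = -36*r^2 + 26*r + 42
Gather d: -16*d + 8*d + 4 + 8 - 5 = 7 - 8*d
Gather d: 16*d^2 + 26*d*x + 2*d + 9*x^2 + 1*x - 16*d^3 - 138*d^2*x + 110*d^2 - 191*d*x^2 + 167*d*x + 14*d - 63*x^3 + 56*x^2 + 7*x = -16*d^3 + d^2*(126 - 138*x) + d*(-191*x^2 + 193*x + 16) - 63*x^3 + 65*x^2 + 8*x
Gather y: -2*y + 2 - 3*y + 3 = 5 - 5*y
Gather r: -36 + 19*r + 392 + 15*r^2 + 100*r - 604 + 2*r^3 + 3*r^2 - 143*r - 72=2*r^3 + 18*r^2 - 24*r - 320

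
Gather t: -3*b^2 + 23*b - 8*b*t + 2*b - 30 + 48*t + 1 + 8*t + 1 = -3*b^2 + 25*b + t*(56 - 8*b) - 28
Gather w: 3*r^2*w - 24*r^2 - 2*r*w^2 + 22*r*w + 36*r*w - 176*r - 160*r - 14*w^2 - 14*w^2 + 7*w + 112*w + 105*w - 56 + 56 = -24*r^2 - 336*r + w^2*(-2*r - 28) + w*(3*r^2 + 58*r + 224)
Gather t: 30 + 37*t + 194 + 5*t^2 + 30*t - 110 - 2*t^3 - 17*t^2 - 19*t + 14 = -2*t^3 - 12*t^2 + 48*t + 128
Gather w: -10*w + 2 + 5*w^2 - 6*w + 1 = 5*w^2 - 16*w + 3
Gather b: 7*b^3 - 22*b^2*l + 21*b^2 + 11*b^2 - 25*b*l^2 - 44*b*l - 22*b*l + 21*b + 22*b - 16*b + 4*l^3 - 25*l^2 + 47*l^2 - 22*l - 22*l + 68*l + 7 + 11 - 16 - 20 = 7*b^3 + b^2*(32 - 22*l) + b*(-25*l^2 - 66*l + 27) + 4*l^3 + 22*l^2 + 24*l - 18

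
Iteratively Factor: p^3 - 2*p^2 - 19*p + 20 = (p - 1)*(p^2 - p - 20) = (p - 5)*(p - 1)*(p + 4)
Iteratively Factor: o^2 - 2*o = (o - 2)*(o)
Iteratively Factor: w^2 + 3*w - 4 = (w + 4)*(w - 1)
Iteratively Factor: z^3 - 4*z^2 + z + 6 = (z - 2)*(z^2 - 2*z - 3) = (z - 2)*(z + 1)*(z - 3)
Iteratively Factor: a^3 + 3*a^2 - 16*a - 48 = (a - 4)*(a^2 + 7*a + 12) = (a - 4)*(a + 4)*(a + 3)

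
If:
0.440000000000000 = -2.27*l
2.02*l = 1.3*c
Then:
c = -0.30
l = -0.19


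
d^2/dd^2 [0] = 0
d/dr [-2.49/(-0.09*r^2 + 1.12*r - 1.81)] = (2.7888 - 0.4482*r)/(0.09*r^2 - 1.12*r + 1.81)^2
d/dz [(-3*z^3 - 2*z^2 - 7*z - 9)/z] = -6*z - 2 + 9/z^2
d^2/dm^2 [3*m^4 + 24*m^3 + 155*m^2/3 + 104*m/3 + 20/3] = 36*m^2 + 144*m + 310/3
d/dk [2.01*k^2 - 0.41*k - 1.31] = 4.02*k - 0.41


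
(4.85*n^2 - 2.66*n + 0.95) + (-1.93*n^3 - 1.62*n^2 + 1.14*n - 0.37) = -1.93*n^3 + 3.23*n^2 - 1.52*n + 0.58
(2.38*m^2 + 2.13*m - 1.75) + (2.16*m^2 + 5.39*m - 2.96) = 4.54*m^2 + 7.52*m - 4.71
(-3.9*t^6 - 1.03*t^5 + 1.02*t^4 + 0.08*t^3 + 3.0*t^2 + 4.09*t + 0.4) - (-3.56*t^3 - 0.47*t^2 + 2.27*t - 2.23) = -3.9*t^6 - 1.03*t^5 + 1.02*t^4 + 3.64*t^3 + 3.47*t^2 + 1.82*t + 2.63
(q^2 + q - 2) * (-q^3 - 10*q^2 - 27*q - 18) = -q^5 - 11*q^4 - 35*q^3 - 25*q^2 + 36*q + 36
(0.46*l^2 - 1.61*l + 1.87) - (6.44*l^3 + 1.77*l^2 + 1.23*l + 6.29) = -6.44*l^3 - 1.31*l^2 - 2.84*l - 4.42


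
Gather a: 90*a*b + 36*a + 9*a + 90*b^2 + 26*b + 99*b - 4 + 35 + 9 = a*(90*b + 45) + 90*b^2 + 125*b + 40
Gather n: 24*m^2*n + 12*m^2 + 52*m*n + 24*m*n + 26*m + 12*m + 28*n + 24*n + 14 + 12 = 12*m^2 + 38*m + n*(24*m^2 + 76*m + 52) + 26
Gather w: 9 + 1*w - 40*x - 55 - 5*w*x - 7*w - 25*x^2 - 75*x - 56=w*(-5*x - 6) - 25*x^2 - 115*x - 102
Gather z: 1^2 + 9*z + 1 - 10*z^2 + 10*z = -10*z^2 + 19*z + 2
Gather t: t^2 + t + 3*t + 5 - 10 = t^2 + 4*t - 5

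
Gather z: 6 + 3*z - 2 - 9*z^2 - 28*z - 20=-9*z^2 - 25*z - 16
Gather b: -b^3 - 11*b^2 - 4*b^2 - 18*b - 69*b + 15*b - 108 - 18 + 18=-b^3 - 15*b^2 - 72*b - 108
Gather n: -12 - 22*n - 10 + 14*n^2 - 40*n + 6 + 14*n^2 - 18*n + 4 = 28*n^2 - 80*n - 12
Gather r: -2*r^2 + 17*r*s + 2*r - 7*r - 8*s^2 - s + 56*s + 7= -2*r^2 + r*(17*s - 5) - 8*s^2 + 55*s + 7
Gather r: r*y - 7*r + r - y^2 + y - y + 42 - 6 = r*(y - 6) - y^2 + 36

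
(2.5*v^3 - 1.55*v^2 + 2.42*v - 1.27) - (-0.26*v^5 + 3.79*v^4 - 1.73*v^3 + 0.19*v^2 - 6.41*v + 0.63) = 0.26*v^5 - 3.79*v^4 + 4.23*v^3 - 1.74*v^2 + 8.83*v - 1.9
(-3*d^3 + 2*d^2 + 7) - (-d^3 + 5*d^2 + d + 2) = -2*d^3 - 3*d^2 - d + 5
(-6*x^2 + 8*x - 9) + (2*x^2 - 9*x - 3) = -4*x^2 - x - 12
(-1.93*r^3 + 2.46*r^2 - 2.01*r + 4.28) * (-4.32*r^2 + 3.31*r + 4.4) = 8.3376*r^5 - 17.0155*r^4 + 8.3338*r^3 - 14.3187*r^2 + 5.3228*r + 18.832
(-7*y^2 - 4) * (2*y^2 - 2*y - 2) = -14*y^4 + 14*y^3 + 6*y^2 + 8*y + 8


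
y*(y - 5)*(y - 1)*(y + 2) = y^4 - 4*y^3 - 7*y^2 + 10*y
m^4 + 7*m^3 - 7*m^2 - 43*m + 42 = (m - 2)*(m - 1)*(m + 3)*(m + 7)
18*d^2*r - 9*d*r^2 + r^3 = r*(-6*d + r)*(-3*d + r)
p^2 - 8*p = p*(p - 8)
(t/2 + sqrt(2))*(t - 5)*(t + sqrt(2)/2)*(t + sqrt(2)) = t^4/2 - 5*t^3/2 + 7*sqrt(2)*t^3/4 - 35*sqrt(2)*t^2/4 + 7*t^2/2 - 35*t/2 + sqrt(2)*t - 5*sqrt(2)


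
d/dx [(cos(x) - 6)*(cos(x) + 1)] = (5 - 2*cos(x))*sin(x)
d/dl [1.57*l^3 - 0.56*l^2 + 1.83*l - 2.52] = 4.71*l^2 - 1.12*l + 1.83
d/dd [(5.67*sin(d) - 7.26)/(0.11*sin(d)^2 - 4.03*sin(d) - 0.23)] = (-0.6237*sin(d)^2 + 1.5972*sin(d) - 30.5619)*cos(d)/(0.0121*sin(d)^4 - 0.8866*sin(d)^3 + 16.1903*sin(d)^2 + 1.8538*sin(d) + 0.0529)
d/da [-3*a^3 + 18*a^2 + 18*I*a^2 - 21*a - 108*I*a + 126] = -9*a^2 + 36*a*(1 + I) - 21 - 108*I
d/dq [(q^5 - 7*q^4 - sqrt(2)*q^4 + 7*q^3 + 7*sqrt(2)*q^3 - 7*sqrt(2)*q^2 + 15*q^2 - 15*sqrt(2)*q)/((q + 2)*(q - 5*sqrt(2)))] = (3*q^6 - 22*sqrt(2)*q^5 - 6*q^5 - 5*q^4 + 56*sqrt(2)*q^4 - 32*q^3 + 238*sqrt(2)*q^3 - 284*sqrt(2)*q^2 - 320*q^2 - 300*sqrt(2)*q + 280*q + 300)/(q^4 - 10*sqrt(2)*q^3 + 4*q^3 - 40*sqrt(2)*q^2 + 54*q^2 - 40*sqrt(2)*q + 200*q + 200)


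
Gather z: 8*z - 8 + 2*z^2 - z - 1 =2*z^2 + 7*z - 9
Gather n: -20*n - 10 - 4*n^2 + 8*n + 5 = -4*n^2 - 12*n - 5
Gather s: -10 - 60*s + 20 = 10 - 60*s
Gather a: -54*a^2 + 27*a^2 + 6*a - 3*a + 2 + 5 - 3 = -27*a^2 + 3*a + 4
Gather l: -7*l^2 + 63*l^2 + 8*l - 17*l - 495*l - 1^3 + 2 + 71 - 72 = 56*l^2 - 504*l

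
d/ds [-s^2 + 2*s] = 2 - 2*s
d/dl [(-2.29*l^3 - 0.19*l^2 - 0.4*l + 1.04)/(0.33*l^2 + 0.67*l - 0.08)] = (-0.7557*l^4 - 3.0686*l^3 + 0.5543*l^2 - 0.656*l - 0.6648)/(0.1089*l^4 + 0.4422*l^3 + 0.3961*l^2 - 0.1072*l + 0.0064)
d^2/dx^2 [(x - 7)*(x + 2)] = 2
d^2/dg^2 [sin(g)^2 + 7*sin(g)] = -7*sin(g) + 2*cos(2*g)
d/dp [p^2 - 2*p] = 2*p - 2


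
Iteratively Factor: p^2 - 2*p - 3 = (p + 1)*(p - 3)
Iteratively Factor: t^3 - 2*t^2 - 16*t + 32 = (t + 4)*(t^2 - 6*t + 8) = (t - 4)*(t + 4)*(t - 2)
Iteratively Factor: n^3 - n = (n - 1)*(n^2 + n) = (n - 1)*(n + 1)*(n)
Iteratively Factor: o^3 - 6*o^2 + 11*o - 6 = (o - 1)*(o^2 - 5*o + 6) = (o - 3)*(o - 1)*(o - 2)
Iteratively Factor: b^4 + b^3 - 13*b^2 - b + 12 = (b + 4)*(b^3 - 3*b^2 - b + 3) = (b - 1)*(b + 4)*(b^2 - 2*b - 3) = (b - 3)*(b - 1)*(b + 4)*(b + 1)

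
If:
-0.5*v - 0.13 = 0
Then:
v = -0.26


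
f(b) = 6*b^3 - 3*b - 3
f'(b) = 18*b^2 - 3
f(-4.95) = -715.87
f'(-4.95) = 438.04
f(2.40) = 72.74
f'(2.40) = 100.68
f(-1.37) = -14.32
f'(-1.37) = 30.78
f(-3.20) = -190.01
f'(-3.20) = 181.32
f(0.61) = -3.47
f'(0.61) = 3.70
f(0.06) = -3.18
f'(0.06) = -2.94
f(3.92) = 346.66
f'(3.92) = 273.60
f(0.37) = -3.81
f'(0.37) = -0.54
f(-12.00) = -10335.00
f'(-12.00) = 2589.00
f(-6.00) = -1281.00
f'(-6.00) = 645.00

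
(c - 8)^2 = c^2 - 16*c + 64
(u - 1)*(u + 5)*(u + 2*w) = u^3 + 2*u^2*w + 4*u^2 + 8*u*w - 5*u - 10*w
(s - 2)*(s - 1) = s^2 - 3*s + 2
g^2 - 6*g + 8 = (g - 4)*(g - 2)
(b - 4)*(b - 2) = b^2 - 6*b + 8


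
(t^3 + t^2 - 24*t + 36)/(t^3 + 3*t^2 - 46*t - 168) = (t^2 - 5*t + 6)/(t^2 - 3*t - 28)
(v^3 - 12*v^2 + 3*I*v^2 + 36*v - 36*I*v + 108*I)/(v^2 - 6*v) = v - 6 + 3*I - 18*I/v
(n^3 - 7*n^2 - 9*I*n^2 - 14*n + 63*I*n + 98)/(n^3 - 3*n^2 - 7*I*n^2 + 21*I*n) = (n^2 - n*(7 + 2*I) + 14*I)/(n*(n - 3))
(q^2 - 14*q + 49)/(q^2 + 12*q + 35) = (q^2 - 14*q + 49)/(q^2 + 12*q + 35)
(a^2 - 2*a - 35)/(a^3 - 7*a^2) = (a + 5)/a^2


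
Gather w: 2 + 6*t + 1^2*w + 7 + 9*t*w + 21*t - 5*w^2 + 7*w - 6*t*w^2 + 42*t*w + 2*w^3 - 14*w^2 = 27*t + 2*w^3 + w^2*(-6*t - 19) + w*(51*t + 8) + 9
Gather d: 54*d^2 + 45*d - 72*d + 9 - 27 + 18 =54*d^2 - 27*d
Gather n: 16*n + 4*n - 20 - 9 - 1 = 20*n - 30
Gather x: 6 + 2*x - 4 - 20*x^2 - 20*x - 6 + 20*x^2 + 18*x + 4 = 0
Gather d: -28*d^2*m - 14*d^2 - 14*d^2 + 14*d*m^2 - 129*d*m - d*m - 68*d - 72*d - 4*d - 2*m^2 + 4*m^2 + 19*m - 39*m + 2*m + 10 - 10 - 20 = d^2*(-28*m - 28) + d*(14*m^2 - 130*m - 144) + 2*m^2 - 18*m - 20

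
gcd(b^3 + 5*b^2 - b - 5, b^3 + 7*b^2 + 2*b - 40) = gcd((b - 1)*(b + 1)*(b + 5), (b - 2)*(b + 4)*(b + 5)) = b + 5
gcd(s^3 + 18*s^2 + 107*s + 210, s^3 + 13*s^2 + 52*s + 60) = s^2 + 11*s + 30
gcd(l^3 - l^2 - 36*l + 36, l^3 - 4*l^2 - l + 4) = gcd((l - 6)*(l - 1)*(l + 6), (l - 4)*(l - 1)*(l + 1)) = l - 1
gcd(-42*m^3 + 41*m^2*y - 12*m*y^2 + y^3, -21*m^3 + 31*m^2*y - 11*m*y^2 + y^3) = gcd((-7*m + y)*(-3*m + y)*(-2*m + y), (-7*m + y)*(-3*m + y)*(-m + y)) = 21*m^2 - 10*m*y + y^2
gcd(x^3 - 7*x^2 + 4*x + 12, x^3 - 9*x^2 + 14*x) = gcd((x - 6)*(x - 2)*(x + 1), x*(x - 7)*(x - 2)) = x - 2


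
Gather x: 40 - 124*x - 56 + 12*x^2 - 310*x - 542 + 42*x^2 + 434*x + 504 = 54*x^2 - 54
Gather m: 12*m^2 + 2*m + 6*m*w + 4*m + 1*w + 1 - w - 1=12*m^2 + m*(6*w + 6)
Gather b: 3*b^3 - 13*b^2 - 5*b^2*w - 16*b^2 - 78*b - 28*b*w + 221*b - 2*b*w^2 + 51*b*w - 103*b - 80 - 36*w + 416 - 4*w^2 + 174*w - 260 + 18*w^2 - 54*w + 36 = 3*b^3 + b^2*(-5*w - 29) + b*(-2*w^2 + 23*w + 40) + 14*w^2 + 84*w + 112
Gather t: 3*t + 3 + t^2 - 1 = t^2 + 3*t + 2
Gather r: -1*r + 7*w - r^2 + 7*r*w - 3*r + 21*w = -r^2 + r*(7*w - 4) + 28*w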